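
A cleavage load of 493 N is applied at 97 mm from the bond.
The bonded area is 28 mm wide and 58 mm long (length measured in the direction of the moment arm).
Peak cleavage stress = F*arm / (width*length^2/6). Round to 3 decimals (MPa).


Moment = 493 * 97 = 47821 N*mm
Section modulus = 28 * 3364 / 6 = 94192 / 6 mm^3
Stress = 47821 / (94192 / 6) = 286926 / 94192
= 3.046 MPa

3.046


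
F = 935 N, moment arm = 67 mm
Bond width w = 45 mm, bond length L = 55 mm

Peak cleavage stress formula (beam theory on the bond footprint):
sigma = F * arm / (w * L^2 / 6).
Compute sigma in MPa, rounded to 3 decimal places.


sigma = (935 * 67) / (45 * 3025 / 6)
= 62645 * 6 / 136125
= 375870 / 136125
= 2.761 MPa

2.761


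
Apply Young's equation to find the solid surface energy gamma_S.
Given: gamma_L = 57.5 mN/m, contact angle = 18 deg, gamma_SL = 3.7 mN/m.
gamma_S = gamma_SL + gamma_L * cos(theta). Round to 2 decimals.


theta_rad = 18 * pi/180 = 0.314159
gamma_S = 3.7 + 57.5 * cos(0.314159)
= 58.39 mN/m

58.39


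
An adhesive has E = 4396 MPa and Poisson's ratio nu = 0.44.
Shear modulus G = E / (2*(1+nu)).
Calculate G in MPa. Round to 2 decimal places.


G = 4396 / (2*(1+0.44))
= 4396 / 2.88
= 1526.39 MPa

1526.39


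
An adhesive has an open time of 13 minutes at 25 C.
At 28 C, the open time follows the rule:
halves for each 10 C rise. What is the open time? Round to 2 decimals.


Factor = 2^((28-25)/10) = 1.2311
Open time = 13 / 1.2311 = 10.56 min

10.56


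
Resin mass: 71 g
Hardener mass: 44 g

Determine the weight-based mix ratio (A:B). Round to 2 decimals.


Ratio = 71 / 44 = 1.61

1.61


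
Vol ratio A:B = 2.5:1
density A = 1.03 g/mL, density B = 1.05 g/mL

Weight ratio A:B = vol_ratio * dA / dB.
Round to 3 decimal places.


Weight ratio = 2.5 * 1.03 / 1.05
= 2.452

2.452


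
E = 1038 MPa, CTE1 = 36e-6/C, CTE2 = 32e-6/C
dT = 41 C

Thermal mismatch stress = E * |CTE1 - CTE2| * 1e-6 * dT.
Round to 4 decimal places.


= 1038 * 4e-6 * 41
= 0.1702 MPa

0.1702


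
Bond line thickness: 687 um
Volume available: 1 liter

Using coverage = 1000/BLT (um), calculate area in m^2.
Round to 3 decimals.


1 L = 1e6 mm^3, thickness = 687 um = 0.687 mm
Area = 1e6 / 0.687 mm^2 = (1e6 / 0.687) / 1e6 m^2 = 1000 / 687 m^2
= 1.456 m^2

1.456


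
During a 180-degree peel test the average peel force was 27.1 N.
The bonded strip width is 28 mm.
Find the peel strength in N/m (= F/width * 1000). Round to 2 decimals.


Peel strength = F/width * 1000
= 27.1 / 28 * 1000
= 967.86 N/m

967.86


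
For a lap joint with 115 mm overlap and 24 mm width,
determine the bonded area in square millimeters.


Area = 115 * 24 = 2760 mm^2

2760


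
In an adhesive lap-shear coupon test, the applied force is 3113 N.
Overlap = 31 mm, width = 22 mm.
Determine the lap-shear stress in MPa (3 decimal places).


stress = F / (overlap * width)
= 3113 / (31 * 22)
= 4.565 MPa

4.565


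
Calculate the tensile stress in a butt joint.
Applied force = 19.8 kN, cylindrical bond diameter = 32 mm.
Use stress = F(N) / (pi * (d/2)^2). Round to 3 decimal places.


A = pi * 16.0^2 = 804.2477 mm^2
sigma = 19800.0 / 804.2477 = 24.619 MPa

24.619


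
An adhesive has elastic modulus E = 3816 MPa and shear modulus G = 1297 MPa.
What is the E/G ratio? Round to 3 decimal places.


E/G = 3816 / 1297 = 2.942

2.942


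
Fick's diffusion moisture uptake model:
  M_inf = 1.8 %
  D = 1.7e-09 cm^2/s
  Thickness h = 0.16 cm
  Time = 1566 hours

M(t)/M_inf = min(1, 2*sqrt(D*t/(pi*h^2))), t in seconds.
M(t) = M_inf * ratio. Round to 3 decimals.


t_sec = 1566 * 3600 = 5637600
ratio = 2*sqrt(1.7e-09*5637600/(pi*0.16^2))
= min(1, 0.690409)
= 0.690409
M(t) = 1.8 * 0.690409 = 1.243 %

1.243


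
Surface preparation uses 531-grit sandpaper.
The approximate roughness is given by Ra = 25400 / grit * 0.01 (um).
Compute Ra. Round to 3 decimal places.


Ra = 25400 / 531 * 0.01
= 254 / 531
= 0.478 um

0.478


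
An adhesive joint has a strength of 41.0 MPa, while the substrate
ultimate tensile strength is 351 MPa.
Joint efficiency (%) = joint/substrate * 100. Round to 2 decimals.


Efficiency = 41.0 / 351 * 100
= 11.68%

11.68


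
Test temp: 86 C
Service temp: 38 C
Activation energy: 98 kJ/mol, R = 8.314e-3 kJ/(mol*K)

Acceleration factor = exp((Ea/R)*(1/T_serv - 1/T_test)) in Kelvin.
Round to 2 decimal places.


AF = exp((98/0.008314)*(1/311.15 - 1/359.15))
= 158.07

158.07


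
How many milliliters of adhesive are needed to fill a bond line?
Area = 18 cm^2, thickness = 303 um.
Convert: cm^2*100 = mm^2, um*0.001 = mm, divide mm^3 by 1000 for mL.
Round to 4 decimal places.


= (18 * 100) * (303 * 0.001) / 1000
= 0.5454 mL

0.5454


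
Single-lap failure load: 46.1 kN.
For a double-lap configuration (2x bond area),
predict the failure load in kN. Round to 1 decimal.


Failure load = 46.1 * 2 = 92.2 kN

92.2


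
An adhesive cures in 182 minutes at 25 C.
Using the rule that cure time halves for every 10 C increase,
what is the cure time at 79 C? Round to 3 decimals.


Factor = 2^((79 - 25) / 10) = 42.2243
Cure time = 182 / 42.2243
= 4.310 minutes

4.310


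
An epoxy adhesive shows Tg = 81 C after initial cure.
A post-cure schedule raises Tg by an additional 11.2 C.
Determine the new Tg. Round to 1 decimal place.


New Tg = 81 + 11.2
= 92.2 C

92.2


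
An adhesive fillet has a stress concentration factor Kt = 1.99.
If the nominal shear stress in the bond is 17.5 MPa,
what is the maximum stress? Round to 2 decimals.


Max stress = 17.5 * 1.99 = 34.83 MPa

34.83


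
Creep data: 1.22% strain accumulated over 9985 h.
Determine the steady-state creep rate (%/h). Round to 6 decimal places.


Rate = 1.22 / 9985 = 0.000122 %/h

0.000122


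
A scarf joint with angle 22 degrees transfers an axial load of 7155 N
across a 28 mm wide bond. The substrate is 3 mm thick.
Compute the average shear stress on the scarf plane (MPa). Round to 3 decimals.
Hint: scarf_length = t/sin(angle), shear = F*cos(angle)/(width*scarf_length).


scarf_length = 3 / sin(22 deg) = 8.0084 mm
cos(22 deg) = 0.927184
shear stress = 7155 * 0.927184 / (28 * 8.0084)
= 29.585 MPa

29.585


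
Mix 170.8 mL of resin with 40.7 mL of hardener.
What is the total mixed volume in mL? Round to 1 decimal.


Total = 170.8 + 40.7 = 211.5 mL

211.5


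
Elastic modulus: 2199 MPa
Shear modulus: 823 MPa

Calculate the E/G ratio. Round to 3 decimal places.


E / G = 2199 / 823 = 2.672

2.672


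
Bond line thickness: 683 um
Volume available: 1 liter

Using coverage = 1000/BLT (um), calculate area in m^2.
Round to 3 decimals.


1 L = 1e6 mm^3, thickness = 683 um = 0.683 mm
Area = 1e6 / 0.683 mm^2 = (1e6 / 0.683) / 1e6 m^2 = 1000 / 683 m^2
= 1.464 m^2

1.464


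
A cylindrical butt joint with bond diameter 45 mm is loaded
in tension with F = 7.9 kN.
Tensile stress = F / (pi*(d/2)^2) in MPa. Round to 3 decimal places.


Area = pi * (45/2)^2 = 1590.4313 mm^2
Stress = 7.9*1000 / 1590.4313
= 4.967 MPa

4.967


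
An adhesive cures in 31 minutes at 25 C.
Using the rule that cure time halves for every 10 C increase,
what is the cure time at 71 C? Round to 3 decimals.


Factor = 2^((71 - 25) / 10) = 24.2515
Cure time = 31 / 24.2515
= 1.278 minutes

1.278


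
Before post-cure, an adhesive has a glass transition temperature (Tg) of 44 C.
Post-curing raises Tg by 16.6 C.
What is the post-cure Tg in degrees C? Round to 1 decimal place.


Tg_post = Tg_base + delta_Tg
= 44 + 16.6
= 60.6 C

60.6


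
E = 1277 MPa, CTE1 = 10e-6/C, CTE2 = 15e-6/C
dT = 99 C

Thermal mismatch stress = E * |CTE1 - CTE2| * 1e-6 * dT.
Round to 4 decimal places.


= 1277 * 5e-6 * 99
= 0.6321 MPa

0.6321


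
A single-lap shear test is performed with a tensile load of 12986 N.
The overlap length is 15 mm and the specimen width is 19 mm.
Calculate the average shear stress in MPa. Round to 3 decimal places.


Shear stress = F / (overlap * width)
= 12986 / (15 * 19)
= 12986 / 285
= 45.565 MPa

45.565


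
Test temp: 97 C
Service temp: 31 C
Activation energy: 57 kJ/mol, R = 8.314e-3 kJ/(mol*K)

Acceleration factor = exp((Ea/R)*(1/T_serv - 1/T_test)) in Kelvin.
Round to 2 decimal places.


AF = exp((57/0.008314)*(1/304.15 - 1/370.15))
= 55.66

55.66


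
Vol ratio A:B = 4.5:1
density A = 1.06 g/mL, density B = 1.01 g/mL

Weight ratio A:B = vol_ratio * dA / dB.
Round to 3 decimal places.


Weight ratio = 4.5 * 1.06 / 1.01
= 4.723

4.723


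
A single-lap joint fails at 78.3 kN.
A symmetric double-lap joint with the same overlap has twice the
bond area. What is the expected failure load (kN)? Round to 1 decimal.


Double-lap load = 2 * 78.3 = 156.6 kN

156.6


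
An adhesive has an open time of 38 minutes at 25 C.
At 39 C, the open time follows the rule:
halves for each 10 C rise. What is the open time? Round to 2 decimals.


Factor = 2^((39-25)/10) = 2.6390
Open time = 38 / 2.6390 = 14.40 min

14.40


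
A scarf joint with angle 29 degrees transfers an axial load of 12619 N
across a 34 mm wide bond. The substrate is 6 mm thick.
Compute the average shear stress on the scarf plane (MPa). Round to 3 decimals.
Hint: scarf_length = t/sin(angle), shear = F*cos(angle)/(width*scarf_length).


scarf_length = 6 / sin(29 deg) = 12.3760 mm
cos(29 deg) = 0.874620
shear stress = 12619 * 0.874620 / (34 * 12.3760)
= 26.229 MPa

26.229


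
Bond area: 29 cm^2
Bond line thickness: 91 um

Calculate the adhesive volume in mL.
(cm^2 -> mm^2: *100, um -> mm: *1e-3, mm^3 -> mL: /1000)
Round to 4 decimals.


V = 29*100 * 91*1e-3 / 1000
= 0.2639 mL

0.2639


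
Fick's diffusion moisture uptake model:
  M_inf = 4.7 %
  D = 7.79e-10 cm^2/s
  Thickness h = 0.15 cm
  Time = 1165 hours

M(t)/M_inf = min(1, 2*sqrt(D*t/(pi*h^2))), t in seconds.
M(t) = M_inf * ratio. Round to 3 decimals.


t_sec = 1165 * 3600 = 4194000
ratio = 2*sqrt(7.79e-10*4194000/(pi*0.15^2))
= min(1, 0.429979)
= 0.429979
M(t) = 4.7 * 0.429979 = 2.021 %

2.021


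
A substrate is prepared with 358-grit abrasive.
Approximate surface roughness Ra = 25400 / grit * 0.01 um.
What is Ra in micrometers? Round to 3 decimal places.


Ra = 25400 / 358 * 0.01 = 0.709 um

0.709


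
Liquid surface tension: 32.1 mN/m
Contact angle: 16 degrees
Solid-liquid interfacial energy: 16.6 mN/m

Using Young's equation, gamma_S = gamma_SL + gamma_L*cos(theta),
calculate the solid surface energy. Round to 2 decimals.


gamma_S = 16.6 + 32.1 * cos(16)
= 47.46 mN/m

47.46


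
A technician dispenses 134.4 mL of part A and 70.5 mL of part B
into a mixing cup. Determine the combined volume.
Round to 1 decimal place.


Combined volume = 134.4 + 70.5
= 204.9 mL

204.9


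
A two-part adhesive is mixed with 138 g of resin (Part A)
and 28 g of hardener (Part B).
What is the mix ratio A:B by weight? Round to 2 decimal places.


Mix ratio = mass_A / mass_B
= 138 / 28
= 4.93

4.93


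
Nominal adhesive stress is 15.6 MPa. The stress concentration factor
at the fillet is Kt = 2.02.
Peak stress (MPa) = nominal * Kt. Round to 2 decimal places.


Peak = 15.6 * 2.02 = 31.51 MPa

31.51


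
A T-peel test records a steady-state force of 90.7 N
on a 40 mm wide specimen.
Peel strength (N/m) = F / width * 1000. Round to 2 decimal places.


Peel strength = 90.7 / 40 * 1000
= 2267.50 N/m

2267.50


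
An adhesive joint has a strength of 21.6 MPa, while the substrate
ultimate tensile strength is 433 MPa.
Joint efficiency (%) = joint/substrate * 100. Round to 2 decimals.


Efficiency = 21.6 / 433 * 100
= 4.99%

4.99


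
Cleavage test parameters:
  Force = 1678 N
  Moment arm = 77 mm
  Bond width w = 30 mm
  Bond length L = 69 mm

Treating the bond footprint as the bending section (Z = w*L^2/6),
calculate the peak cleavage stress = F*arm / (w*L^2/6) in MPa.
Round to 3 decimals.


M = 1678 * 77 = 129206 N*mm
Z = 30 * 69^2 / 6 = 142830 / 6 mm^3
sigma = M / Z = 6 * 129206 / 142830 = 775236 / 142830
= 5.428 MPa

5.428


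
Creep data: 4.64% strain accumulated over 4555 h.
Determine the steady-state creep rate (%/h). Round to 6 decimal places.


Rate = 4.64 / 4555 = 0.001019 %/h

0.001019


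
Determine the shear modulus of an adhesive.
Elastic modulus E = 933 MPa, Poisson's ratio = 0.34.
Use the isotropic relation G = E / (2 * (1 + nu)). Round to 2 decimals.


G = 933 / (2*(1+0.34)) = 933 / 2.68
= 348.13 MPa

348.13


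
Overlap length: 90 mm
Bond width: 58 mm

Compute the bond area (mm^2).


Bond area = 90 * 58 = 5220 mm^2

5220


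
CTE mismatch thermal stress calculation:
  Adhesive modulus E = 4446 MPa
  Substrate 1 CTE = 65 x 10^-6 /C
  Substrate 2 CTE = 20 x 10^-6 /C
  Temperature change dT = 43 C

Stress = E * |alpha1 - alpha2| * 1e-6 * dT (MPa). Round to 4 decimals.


delta_alpha = |65 - 20| = 45 x 10^-6/C
Stress = 4446 * 45e-6 * 43
= 8.6030 MPa

8.6030


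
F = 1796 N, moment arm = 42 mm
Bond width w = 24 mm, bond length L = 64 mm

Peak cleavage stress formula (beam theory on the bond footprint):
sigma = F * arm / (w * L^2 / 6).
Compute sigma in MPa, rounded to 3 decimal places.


sigma = (1796 * 42) / (24 * 4096 / 6)
= 75432 * 6 / 98304
= 452592 / 98304
= 4.604 MPa

4.604


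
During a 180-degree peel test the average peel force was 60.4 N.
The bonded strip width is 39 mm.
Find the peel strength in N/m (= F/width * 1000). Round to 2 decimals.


Peel strength = F/width * 1000
= 60.4 / 39 * 1000
= 1548.72 N/m

1548.72


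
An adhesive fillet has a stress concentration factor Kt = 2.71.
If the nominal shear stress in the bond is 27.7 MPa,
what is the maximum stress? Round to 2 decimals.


Max stress = 27.7 * 2.71 = 75.07 MPa

75.07


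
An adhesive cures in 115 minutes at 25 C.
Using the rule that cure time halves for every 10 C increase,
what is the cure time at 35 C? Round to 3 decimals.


Factor = 2^((35 - 25) / 10) = 2.0000
Cure time = 115 / 2.0000
= 57.500 minutes

57.500


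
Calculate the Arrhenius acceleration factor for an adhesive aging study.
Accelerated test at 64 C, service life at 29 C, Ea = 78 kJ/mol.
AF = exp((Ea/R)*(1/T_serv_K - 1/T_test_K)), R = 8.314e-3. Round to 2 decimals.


T_test = 337.15 K, T_serv = 302.15 K
Ea/R = 78 / 0.008314 = 9381.77
AF = exp(9381.77 * (1/302.15 - 1/337.15))
= 25.11

25.11


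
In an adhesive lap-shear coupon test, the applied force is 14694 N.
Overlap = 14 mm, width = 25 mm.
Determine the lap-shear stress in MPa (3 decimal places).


stress = F / (overlap * width)
= 14694 / (14 * 25)
= 41.983 MPa

41.983


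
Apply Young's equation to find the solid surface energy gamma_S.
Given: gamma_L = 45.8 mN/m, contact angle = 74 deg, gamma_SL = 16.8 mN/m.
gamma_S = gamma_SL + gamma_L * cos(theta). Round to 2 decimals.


theta_rad = 74 * pi/180 = 1.291544
gamma_S = 16.8 + 45.8 * cos(1.291544)
= 29.42 mN/m

29.42


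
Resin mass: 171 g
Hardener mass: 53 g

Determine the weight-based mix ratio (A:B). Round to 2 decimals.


Ratio = 171 / 53 = 3.23

3.23


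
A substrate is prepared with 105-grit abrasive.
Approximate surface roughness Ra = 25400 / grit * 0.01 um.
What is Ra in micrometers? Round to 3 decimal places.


Ra = 25400 / 105 * 0.01 = 2.419 um

2.419


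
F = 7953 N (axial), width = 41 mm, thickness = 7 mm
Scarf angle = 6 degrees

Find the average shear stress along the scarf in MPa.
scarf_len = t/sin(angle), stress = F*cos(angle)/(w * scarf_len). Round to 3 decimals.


scarf_len = 7/sin(6 deg) = 66.9674
cos(6 deg) = 0.994522
stress = 7953*0.994522/(41*66.9674) = 2.881 MPa

2.881


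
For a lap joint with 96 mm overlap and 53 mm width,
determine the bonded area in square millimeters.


Area = 96 * 53 = 5088 mm^2

5088


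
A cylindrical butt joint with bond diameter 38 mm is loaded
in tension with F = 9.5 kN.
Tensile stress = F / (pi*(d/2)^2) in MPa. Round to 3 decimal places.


Area = pi * (38/2)^2 = 1134.1149 mm^2
Stress = 9.5*1000 / 1134.1149
= 8.377 MPa

8.377


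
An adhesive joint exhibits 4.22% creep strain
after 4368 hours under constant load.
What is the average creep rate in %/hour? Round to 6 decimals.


Creep rate = strain / time
= 4.22 / 4368
= 0.000966 %/h

0.000966


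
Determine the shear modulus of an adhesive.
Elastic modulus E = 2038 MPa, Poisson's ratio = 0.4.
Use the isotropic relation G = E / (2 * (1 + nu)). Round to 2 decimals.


G = 2038 / (2*(1+0.4)) = 2038 / 2.80
= 727.86 MPa

727.86


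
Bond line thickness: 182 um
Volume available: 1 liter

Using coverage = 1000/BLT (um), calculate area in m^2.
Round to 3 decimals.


1 L = 1e6 mm^3, thickness = 182 um = 0.182 mm
Area = 1e6 / 0.182 mm^2 = (1e6 / 0.182) / 1e6 m^2 = 1000 / 182 m^2
= 5.495 m^2

5.495


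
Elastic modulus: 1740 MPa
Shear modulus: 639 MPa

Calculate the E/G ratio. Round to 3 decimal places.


E / G = 1740 / 639 = 2.723

2.723


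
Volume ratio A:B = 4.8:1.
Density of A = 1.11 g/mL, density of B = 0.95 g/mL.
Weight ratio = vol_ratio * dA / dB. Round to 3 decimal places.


Wt ratio = 4.8 * 1.11 / 0.95
= 5.608

5.608


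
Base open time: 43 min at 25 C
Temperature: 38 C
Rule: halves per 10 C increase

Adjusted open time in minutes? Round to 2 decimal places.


Acceleration = 2^((38-25)/10) = 2.4623
Open time = 43 / 2.4623 = 17.46 min

17.46


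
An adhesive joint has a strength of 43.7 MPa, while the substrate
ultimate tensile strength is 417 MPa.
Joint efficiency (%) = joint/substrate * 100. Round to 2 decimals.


Efficiency = 43.7 / 417 * 100
= 10.48%

10.48


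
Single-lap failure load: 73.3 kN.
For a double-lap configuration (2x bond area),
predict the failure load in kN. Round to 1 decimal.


Failure load = 73.3 * 2 = 146.6 kN

146.6


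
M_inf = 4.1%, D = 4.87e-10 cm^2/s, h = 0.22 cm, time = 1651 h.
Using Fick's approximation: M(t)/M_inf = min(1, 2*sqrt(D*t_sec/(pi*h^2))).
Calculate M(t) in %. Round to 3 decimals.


t = 5943600 s
ratio = min(1, 2*sqrt(4.87e-10*5943600/(pi*0.0484)))
= 0.275944
M(t) = 4.1 * 0.275944 = 1.131%

1.131


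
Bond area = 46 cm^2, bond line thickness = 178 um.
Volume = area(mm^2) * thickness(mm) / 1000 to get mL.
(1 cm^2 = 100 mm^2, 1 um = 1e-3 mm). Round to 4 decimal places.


area_mm2 = 46 * 100 = 4600
blt_mm = 178 * 1e-3 = 0.178
vol_mm3 = 4600 * 0.178 = 818.8
vol_mL = 818.8 / 1000 = 0.8188 mL

0.8188


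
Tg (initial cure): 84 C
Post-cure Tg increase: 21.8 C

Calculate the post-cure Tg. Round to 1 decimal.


Post-cure Tg = 84 + 21.8 = 105.8 C

105.8


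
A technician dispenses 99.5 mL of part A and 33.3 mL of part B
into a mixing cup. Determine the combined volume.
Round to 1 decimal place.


Combined volume = 99.5 + 33.3
= 132.8 mL

132.8


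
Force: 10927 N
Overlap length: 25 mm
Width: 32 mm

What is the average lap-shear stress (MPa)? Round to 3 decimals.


Average shear stress = F / (overlap * width)
= 10927 / (25 * 32)
= 13.659 MPa

13.659


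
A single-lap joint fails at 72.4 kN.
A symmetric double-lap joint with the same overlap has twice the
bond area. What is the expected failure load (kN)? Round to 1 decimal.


Double-lap load = 2 * 72.4 = 144.8 kN

144.8


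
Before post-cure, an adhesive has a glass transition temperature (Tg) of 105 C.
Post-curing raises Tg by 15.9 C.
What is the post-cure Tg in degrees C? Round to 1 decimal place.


Tg_post = Tg_base + delta_Tg
= 105 + 15.9
= 120.9 C

120.9


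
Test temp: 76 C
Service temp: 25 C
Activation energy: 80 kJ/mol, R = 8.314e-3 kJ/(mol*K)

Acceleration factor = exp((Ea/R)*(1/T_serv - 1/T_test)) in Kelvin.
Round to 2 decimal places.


AF = exp((80/0.008314)*(1/298.15 - 1/349.15))
= 111.51

111.51


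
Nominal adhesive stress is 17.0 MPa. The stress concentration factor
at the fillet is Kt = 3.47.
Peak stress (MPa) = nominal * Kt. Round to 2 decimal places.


Peak = 17.0 * 3.47 = 58.99 MPa

58.99


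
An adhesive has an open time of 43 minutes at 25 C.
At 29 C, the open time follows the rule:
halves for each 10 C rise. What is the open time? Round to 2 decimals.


Factor = 2^((29-25)/10) = 1.3195
Open time = 43 / 1.3195 = 32.59 min

32.59


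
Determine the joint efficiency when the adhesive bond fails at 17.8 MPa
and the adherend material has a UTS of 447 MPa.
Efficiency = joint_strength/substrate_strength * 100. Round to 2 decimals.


Joint efficiency = 17.8 / 447 * 100
= 3.98%

3.98


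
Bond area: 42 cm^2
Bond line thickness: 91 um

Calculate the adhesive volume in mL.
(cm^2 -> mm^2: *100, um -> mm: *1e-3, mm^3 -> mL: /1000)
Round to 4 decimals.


V = 42*100 * 91*1e-3 / 1000
= 0.3822 mL

0.3822


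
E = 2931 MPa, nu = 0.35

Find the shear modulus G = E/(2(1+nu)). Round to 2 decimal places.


G = 2931 / (2 * 1.35)
= 1085.56 MPa

1085.56


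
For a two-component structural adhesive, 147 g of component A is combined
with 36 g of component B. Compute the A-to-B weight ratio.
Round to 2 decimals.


Weight ratio A:B = 147 / 36
= 4.08

4.08


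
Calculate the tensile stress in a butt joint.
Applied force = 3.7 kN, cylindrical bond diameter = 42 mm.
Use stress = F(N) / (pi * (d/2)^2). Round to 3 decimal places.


A = pi * 21.0^2 = 1385.4424 mm^2
sigma = 3700.0 / 1385.4424 = 2.671 MPa

2.671


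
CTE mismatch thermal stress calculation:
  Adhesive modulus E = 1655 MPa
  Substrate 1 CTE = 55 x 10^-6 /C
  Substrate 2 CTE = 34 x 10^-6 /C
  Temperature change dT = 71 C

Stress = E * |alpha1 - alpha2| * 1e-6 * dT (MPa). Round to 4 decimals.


delta_alpha = |55 - 34| = 21 x 10^-6/C
Stress = 1655 * 21e-6 * 71
= 2.4676 MPa

2.4676


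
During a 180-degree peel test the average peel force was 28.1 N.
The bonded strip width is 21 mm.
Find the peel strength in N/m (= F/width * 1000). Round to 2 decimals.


Peel strength = F/width * 1000
= 28.1 / 21 * 1000
= 1338.10 N/m

1338.10


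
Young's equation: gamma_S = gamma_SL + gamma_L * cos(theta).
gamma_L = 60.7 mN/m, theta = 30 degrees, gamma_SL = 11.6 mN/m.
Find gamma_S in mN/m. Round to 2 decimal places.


cos(30 deg) = 0.866025
gamma_S = 11.6 + 60.7 * 0.866025
= 64.17 mN/m

64.17


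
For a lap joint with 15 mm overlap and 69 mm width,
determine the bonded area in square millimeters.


Area = 15 * 69 = 1035 mm^2

1035


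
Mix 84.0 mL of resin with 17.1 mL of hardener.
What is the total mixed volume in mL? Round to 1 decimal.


Total = 84.0 + 17.1 = 101.1 mL

101.1


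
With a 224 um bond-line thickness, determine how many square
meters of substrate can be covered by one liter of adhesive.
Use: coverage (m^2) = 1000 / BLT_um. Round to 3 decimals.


Coverage = 1000 / 224 = 4.464 m^2

4.464


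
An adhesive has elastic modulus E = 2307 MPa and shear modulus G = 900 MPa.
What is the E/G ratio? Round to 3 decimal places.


E/G = 2307 / 900 = 2.563

2.563


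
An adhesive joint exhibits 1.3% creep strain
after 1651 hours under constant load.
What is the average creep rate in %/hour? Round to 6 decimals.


Creep rate = strain / time
= 1.3 / 1651
= 0.000787 %/h

0.000787


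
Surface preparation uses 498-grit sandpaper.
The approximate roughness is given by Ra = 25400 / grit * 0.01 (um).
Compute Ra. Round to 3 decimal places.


Ra = 25400 / 498 * 0.01
= 254 / 498
= 0.510 um

0.510


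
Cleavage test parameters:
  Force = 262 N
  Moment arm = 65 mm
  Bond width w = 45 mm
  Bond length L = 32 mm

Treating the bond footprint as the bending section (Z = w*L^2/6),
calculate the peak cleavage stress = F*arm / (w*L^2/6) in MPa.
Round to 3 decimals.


M = 262 * 65 = 17030 N*mm
Z = 45 * 32^2 / 6 = 46080 / 6 mm^3
sigma = M / Z = 6 * 17030 / 46080 = 102180 / 46080
= 2.217 MPa

2.217


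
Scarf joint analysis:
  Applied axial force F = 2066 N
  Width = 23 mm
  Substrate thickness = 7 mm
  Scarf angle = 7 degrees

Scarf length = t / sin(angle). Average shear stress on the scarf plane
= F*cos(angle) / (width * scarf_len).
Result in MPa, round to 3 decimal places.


Scarf length = 7 / sin(7 deg) = 57.4386 mm
cos(7 deg) = 0.992546
Shear = 2066 * 0.992546 / (23 * 57.4386)
= 1.552 MPa

1.552


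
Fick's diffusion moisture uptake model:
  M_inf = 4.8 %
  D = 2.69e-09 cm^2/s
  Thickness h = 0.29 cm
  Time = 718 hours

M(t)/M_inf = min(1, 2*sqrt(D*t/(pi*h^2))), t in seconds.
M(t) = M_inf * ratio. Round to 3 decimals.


t_sec = 718 * 3600 = 2584800
ratio = 2*sqrt(2.69e-09*2584800/(pi*0.29^2))
= min(1, 0.324449)
= 0.324449
M(t) = 4.8 * 0.324449 = 1.557 %

1.557


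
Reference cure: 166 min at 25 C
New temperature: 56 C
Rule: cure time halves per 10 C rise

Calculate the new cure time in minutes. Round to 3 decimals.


factor = 2^((56-25)/10) = 8.5742
t_new = 166 / 8.5742 = 19.360 min

19.360


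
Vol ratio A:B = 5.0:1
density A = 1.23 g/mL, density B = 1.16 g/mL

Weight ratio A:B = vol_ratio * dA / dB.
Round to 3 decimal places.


Weight ratio = 5.0 * 1.23 / 1.16
= 5.302

5.302


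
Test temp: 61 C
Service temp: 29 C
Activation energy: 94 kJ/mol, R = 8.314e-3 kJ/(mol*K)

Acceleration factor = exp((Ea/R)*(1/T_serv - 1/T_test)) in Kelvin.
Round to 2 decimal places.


AF = exp((94/0.008314)*(1/302.15 - 1/334.15))
= 36.00

36.00


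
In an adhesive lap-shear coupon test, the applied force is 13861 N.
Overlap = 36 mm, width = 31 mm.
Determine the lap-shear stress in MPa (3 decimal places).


stress = F / (overlap * width)
= 13861 / (36 * 31)
= 12.420 MPa

12.420


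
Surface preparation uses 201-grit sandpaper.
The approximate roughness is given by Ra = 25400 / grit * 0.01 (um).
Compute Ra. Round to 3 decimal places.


Ra = 25400 / 201 * 0.01
= 254 / 201
= 1.264 um

1.264


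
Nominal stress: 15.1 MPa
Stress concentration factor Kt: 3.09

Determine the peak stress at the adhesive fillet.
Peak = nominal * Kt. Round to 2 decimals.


Peak stress = 15.1 * 3.09
= 46.66 MPa

46.66


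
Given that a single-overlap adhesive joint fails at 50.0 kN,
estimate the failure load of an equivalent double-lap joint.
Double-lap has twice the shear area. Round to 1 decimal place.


Double-lap factor = 2
Expected load = 50.0 * 2 = 100.0 kN

100.0


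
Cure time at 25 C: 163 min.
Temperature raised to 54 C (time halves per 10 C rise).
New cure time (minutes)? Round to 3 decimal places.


Acceleration factor = 2^(29/10) = 7.4643
New time = 163 / 7.4643 = 21.837 min

21.837


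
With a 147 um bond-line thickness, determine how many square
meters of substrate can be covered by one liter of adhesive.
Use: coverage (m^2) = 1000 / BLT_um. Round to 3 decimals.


Coverage = 1000 / 147 = 6.803 m^2

6.803


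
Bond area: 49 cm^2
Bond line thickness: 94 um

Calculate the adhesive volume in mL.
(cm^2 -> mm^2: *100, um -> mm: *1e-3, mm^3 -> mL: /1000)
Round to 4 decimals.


V = 49*100 * 94*1e-3 / 1000
= 0.4606 mL

0.4606


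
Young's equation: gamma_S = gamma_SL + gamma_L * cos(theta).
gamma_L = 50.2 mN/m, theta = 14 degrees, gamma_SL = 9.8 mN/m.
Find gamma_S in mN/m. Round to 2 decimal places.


cos(14 deg) = 0.970296
gamma_S = 9.8 + 50.2 * 0.970296
= 58.51 mN/m

58.51


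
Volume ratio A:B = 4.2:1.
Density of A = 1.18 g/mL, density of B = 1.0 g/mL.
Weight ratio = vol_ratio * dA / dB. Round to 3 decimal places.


Wt ratio = 4.2 * 1.18 / 1.0
= 4.956

4.956


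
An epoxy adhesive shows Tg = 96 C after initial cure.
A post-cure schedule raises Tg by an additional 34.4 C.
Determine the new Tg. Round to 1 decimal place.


New Tg = 96 + 34.4
= 130.4 C

130.4


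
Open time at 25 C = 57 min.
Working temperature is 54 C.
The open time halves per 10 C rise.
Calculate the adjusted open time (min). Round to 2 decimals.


factor = 2^((54 - 25) / 10) = 7.4643
ot = 57 / 7.4643 = 7.64 min

7.64


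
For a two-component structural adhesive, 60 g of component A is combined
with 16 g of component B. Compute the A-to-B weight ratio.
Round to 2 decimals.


Weight ratio A:B = 60 / 16
= 3.75

3.75


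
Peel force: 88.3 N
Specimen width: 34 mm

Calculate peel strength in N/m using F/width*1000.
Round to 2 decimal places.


Peel strength = 88.3 / 34 * 1000 = 2597.06 N/m

2597.06


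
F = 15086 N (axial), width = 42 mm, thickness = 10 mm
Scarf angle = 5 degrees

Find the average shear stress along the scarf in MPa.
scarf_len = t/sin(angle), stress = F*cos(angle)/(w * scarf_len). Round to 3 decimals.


scarf_len = 10/sin(5 deg) = 114.7371
cos(5 deg) = 0.996195
stress = 15086*0.996195/(42*114.7371) = 3.119 MPa

3.119


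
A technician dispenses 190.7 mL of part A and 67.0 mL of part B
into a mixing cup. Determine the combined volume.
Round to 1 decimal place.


Combined volume = 190.7 + 67.0
= 257.7 mL

257.7


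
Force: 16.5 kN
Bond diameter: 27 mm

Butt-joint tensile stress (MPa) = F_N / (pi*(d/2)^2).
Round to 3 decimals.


F_N = 16.5 * 1000 = 16500.0 N
A = pi*(13.5)^2 = 572.5553 mm^2
stress = 16500.0 / 572.5553 = 28.818 MPa

28.818


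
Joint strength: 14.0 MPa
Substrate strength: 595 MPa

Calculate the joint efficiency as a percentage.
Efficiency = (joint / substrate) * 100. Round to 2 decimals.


Efficiency = (14.0 / 595) * 100 = 2.35%

2.35


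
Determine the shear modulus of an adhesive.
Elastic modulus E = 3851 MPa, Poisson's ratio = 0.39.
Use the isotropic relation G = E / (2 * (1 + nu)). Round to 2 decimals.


G = 3851 / (2*(1+0.39)) = 3851 / 2.78
= 1385.25 MPa

1385.25


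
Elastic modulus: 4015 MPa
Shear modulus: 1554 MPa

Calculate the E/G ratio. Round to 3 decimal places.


E / G = 4015 / 1554 = 2.584

2.584


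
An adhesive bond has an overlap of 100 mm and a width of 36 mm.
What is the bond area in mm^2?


Bond area = overlap * width
= 100 * 36
= 3600 mm^2

3600


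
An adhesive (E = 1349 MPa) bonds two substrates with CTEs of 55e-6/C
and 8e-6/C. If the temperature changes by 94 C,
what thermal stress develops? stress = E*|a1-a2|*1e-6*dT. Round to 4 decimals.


Stress = 1349 * |55 - 8| * 1e-6 * 94
= 5.9599 MPa

5.9599


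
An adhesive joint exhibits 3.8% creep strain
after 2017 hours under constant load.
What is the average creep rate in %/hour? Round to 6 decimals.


Creep rate = strain / time
= 3.8 / 2017
= 0.001884 %/h

0.001884


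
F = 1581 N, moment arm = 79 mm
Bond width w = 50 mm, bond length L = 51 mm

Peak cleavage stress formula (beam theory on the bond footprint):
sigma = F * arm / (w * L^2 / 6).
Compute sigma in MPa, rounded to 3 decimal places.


sigma = (1581 * 79) / (50 * 2601 / 6)
= 124899 * 6 / 130050
= 749394 / 130050
= 5.762 MPa

5.762


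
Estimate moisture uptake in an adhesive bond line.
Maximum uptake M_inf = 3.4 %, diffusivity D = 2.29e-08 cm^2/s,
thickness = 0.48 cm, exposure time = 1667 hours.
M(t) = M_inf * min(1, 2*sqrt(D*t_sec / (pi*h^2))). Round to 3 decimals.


Convert time: 1667 h = 6001200 s
ratio = min(1, 2*sqrt(2.29e-08*6001200/(pi*0.48^2)))
= 0.871466
M(t) = 3.4 * 0.871466 = 2.963%

2.963


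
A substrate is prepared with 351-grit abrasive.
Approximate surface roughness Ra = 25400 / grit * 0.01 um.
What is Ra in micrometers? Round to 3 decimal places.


Ra = 25400 / 351 * 0.01 = 0.724 um

0.724


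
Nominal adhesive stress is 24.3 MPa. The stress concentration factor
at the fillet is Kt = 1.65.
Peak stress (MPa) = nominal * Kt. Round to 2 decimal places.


Peak = 24.3 * 1.65 = 40.10 MPa

40.10


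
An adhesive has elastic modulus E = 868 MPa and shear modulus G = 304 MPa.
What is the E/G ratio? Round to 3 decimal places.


E/G = 868 / 304 = 2.855

2.855


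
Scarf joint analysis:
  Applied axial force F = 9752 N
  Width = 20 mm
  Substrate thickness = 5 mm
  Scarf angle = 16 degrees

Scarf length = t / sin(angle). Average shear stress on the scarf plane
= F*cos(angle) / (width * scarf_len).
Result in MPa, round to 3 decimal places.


Scarf length = 5 / sin(16 deg) = 18.1398 mm
cos(16 deg) = 0.961262
Shear = 9752 * 0.961262 / (20 * 18.1398)
= 25.839 MPa

25.839


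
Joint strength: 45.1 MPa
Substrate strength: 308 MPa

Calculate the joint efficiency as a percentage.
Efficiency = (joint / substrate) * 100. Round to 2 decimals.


Efficiency = (45.1 / 308) * 100 = 14.64%

14.64


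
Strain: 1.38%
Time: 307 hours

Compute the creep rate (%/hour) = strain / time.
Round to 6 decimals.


Creep rate = 1.38 / 307
= 0.004495 %/h

0.004495


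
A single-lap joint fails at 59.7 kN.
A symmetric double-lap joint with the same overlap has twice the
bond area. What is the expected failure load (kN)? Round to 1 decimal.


Double-lap load = 2 * 59.7 = 119.4 kN

119.4


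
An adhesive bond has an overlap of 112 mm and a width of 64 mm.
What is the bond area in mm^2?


Bond area = overlap * width
= 112 * 64
= 7168 mm^2

7168


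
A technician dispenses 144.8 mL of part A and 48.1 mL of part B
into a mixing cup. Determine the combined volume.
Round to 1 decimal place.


Combined volume = 144.8 + 48.1
= 192.9 mL

192.9


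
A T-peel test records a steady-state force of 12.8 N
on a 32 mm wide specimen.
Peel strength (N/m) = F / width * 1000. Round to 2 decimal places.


Peel strength = 12.8 / 32 * 1000
= 400.00 N/m

400.00


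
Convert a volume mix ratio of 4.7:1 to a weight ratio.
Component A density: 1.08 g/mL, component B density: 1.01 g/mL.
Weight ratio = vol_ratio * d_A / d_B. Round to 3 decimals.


= 4.7 * 1.08 / 1.01 = 5.026

5.026


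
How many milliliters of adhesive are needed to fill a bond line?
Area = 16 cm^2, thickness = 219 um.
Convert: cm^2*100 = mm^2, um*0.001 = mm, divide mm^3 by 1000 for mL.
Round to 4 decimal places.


= (16 * 100) * (219 * 0.001) / 1000
= 0.3504 mL

0.3504


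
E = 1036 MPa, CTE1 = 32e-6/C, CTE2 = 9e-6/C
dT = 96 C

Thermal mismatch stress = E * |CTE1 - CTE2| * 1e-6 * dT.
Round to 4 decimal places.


= 1036 * 23e-6 * 96
= 2.2875 MPa

2.2875


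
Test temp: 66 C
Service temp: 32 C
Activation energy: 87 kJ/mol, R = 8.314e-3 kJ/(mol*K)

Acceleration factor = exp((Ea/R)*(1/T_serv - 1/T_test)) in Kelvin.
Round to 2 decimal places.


AF = exp((87/0.008314)*(1/305.15 - 1/339.15))
= 31.12

31.12


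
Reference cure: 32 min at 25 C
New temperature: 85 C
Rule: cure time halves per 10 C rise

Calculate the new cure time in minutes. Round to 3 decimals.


factor = 2^((85-25)/10) = 64.0000
t_new = 32 / 64.0000 = 0.500 min

0.500


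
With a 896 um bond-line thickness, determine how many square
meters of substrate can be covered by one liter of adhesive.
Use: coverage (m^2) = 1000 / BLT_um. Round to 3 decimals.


Coverage = 1000 / 896 = 1.116 m^2

1.116


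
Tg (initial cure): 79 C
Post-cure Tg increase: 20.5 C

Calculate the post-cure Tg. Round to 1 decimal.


Post-cure Tg = 79 + 20.5 = 99.5 C

99.5


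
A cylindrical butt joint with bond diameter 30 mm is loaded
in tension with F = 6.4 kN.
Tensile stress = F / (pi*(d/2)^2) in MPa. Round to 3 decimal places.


Area = pi * (30/2)^2 = 706.8583 mm^2
Stress = 6.4*1000 / 706.8583
= 9.054 MPa

9.054


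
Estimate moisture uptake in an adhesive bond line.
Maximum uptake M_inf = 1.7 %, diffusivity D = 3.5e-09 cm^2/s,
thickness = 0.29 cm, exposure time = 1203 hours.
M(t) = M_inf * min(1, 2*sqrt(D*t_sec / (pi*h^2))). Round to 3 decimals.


Convert time: 1203 h = 4330800 s
ratio = min(1, 2*sqrt(3.5e-09*4330800/(pi*0.29^2)))
= 0.479044
M(t) = 1.7 * 0.479044 = 0.814%

0.814


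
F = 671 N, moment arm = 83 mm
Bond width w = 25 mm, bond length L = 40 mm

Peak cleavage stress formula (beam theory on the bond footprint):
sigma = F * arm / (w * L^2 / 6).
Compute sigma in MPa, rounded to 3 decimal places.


sigma = (671 * 83) / (25 * 1600 / 6)
= 55693 * 6 / 40000
= 334158 / 40000
= 8.354 MPa

8.354


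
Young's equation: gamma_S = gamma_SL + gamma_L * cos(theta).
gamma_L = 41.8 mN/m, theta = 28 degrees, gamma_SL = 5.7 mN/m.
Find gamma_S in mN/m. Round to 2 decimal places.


cos(28 deg) = 0.882948
gamma_S = 5.7 + 41.8 * 0.882948
= 42.61 mN/m

42.61


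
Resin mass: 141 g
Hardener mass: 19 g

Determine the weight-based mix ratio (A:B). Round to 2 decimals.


Ratio = 141 / 19 = 7.42

7.42


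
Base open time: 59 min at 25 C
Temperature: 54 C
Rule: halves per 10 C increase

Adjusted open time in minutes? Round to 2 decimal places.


Acceleration = 2^((54-25)/10) = 7.4643
Open time = 59 / 7.4643 = 7.90 min

7.90


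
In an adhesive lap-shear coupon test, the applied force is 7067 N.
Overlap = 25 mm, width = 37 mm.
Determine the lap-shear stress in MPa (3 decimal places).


stress = F / (overlap * width)
= 7067 / (25 * 37)
= 7.640 MPa

7.640


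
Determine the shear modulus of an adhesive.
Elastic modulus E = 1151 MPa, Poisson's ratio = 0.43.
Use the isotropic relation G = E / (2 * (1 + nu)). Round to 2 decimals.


G = 1151 / (2*(1+0.43)) = 1151 / 2.86
= 402.45 MPa

402.45


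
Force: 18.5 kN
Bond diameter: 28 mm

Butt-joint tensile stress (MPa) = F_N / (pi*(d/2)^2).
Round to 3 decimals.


F_N = 18.5 * 1000 = 18500.0 N
A = pi*(14.0)^2 = 615.7522 mm^2
stress = 18500.0 / 615.7522 = 30.045 MPa

30.045


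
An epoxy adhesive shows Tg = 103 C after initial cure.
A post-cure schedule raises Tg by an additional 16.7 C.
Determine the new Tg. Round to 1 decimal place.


New Tg = 103 + 16.7
= 119.7 C

119.7


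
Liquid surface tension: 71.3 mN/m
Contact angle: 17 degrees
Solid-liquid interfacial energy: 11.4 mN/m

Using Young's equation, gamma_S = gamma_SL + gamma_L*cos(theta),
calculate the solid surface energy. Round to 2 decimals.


gamma_S = 11.4 + 71.3 * cos(17)
= 79.58 mN/m

79.58


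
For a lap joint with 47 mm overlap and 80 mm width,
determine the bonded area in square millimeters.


Area = 47 * 80 = 3760 mm^2

3760


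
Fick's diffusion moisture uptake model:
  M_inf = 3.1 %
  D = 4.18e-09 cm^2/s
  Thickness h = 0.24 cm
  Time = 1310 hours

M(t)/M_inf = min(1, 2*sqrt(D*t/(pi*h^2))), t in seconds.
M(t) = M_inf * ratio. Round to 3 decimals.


t_sec = 1310 * 3600 = 4716000
ratio = 2*sqrt(4.18e-09*4716000/(pi*0.24^2))
= min(1, 0.660114)
= 0.660114
M(t) = 3.1 * 0.660114 = 2.046 %

2.046


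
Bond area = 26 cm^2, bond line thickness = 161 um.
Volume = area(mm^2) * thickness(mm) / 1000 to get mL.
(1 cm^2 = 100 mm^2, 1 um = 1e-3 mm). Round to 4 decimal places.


area_mm2 = 26 * 100 = 2600
blt_mm = 161 * 1e-3 = 0.161
vol_mm3 = 2600 * 0.161 = 418.6
vol_mL = 418.6 / 1000 = 0.4186 mL

0.4186


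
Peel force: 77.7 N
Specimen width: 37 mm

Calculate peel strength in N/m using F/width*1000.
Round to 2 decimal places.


Peel strength = 77.7 / 37 * 1000 = 2100.00 N/m

2100.00


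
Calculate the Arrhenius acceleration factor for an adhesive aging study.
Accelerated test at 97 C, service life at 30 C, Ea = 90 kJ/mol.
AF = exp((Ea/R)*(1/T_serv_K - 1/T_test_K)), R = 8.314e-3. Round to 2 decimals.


T_test = 370.15 K, T_serv = 303.15 K
Ea/R = 90 / 0.008314 = 10825.11
AF = exp(10825.11 * (1/303.15 - 1/370.15))
= 641.34

641.34


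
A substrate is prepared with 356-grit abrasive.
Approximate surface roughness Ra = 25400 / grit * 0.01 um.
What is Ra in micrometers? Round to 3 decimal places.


Ra = 25400 / 356 * 0.01 = 0.713 um

0.713


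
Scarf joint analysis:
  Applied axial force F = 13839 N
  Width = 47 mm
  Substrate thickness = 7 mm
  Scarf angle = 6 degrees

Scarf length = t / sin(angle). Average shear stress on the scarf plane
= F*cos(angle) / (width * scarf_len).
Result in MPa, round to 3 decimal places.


Scarf length = 7 / sin(6 deg) = 66.9674 mm
cos(6 deg) = 0.994522
Shear = 13839 * 0.994522 / (47 * 66.9674)
= 4.373 MPa

4.373


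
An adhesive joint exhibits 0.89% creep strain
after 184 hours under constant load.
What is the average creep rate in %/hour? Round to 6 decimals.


Creep rate = strain / time
= 0.89 / 184
= 0.004837 %/h

0.004837


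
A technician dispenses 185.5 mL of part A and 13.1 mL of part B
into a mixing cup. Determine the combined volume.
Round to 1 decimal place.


Combined volume = 185.5 + 13.1
= 198.6 mL

198.6
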